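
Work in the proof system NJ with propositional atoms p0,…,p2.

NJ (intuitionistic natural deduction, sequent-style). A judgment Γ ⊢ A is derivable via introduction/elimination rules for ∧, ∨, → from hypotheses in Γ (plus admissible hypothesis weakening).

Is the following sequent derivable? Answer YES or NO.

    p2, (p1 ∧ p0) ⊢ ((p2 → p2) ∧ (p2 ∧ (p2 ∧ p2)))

Derivation (root first):
[∧I] p2, (p1 ∧ p0) ⊢ ((p2 → p2) ∧ (p2 ∧ (p2 ∧ p2)))
  [→I]  ⊢ (p2 → p2)
    [Ax] p2 ⊢ p2
  [∧I] p2, (p1 ∧ p0) ⊢ (p2 ∧ (p2 ∧ p2))
    [Ax] p2 ⊢ p2
    [∧I] p2, (p1 ∧ p0) ⊢ (p2 ∧ p2)
      [Ax] p2 ⊢ p2
      [Wk] p2, (p1 ∧ p0) ⊢ p2
        [Ax] p2 ⊢ p2

Result: YES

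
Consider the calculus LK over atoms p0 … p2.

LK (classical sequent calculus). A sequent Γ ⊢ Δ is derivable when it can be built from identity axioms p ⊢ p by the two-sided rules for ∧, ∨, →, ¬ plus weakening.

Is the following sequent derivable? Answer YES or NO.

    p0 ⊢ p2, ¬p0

Truth-table refutation:
  v=000: Γ:[p0=F] Δ:[p2=F, ¬p0=T] refutes=False
  v=001: Γ:[p0=F] Δ:[p2=T, ¬p0=T] refutes=False
  v=010: Γ:[p0=F] Δ:[p2=F, ¬p0=T] refutes=False
  v=011: Γ:[p0=F] Δ:[p2=T, ¬p0=T] refutes=False
  v=100: Γ:[p0=T] Δ:[p2=F, ¬p0=F] refutes=True  ← countermodel

Result: NO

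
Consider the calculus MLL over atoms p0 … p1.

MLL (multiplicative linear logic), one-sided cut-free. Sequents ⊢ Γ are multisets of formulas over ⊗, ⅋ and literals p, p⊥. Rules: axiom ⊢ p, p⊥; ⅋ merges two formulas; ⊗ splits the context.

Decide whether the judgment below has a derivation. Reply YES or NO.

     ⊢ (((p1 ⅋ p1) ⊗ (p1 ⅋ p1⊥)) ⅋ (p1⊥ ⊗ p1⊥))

Derivation trace:
[⅋]  ⊢ (((p1 ⅋ p1) ⊗ (p1 ⅋ p1⊥)) ⅋ (p1⊥ ⊗ p1⊥))
  [⊗]  ⊢ (p1⊥ ⊗ p1⊥), ((p1 ⅋ p1) ⊗ (p1 ⅋ p1⊥))
    [⅋]  ⊢ (p1⊥ ⊗ p1⊥), (p1 ⅋ p1)
      [⊗]  ⊢ p1, p1, (p1⊥ ⊗ p1⊥)
        [Ax]  ⊢ p1, p1⊥
        [Ax]  ⊢ p1, p1⊥
    [⅋]  ⊢ (p1 ⅋ p1⊥)
      [Ax]  ⊢ p1, p1⊥

Result: YES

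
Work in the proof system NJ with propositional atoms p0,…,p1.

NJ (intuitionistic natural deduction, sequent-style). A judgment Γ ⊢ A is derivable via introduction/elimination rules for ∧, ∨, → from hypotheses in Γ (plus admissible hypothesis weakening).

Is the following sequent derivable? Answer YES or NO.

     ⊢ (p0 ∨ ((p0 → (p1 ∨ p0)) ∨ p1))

Proof tree:
[∨I₂]  ⊢ (p0 ∨ ((p0 → (p1 ∨ p0)) ∨ p1))
  [∨I₁]  ⊢ ((p0 → (p1 ∨ p0)) ∨ p1)
    [→I]  ⊢ (p0 → (p1 ∨ p0))
      [∨I₂] p0 ⊢ (p1 ∨ p0)
        [Ax] p0 ⊢ p0

Result: YES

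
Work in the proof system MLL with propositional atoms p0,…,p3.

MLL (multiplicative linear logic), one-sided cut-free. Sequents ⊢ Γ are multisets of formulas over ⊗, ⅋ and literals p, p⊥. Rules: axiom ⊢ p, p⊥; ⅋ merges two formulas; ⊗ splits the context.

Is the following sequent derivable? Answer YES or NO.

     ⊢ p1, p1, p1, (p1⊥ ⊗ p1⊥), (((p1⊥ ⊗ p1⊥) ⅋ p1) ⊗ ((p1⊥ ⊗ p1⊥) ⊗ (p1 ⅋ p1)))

Derivation trace:
[⊗]  ⊢ p1, p1, p1, (p1⊥ ⊗ p1⊥), (((p1⊥ ⊗ p1⊥) ⅋ p1) ⊗ ((p1⊥ ⊗ p1⊥) ⊗ (p1 ⅋ p1)))
  [⅋]  ⊢ p1, ((p1⊥ ⊗ p1⊥) ⅋ p1)
    [⊗]  ⊢ p1, p1, (p1⊥ ⊗ p1⊥)
      [Ax]  ⊢ p1, p1⊥
      [Ax]  ⊢ p1, p1⊥
  [⊗]  ⊢ p1, p1, (p1⊥ ⊗ p1⊥), ((p1⊥ ⊗ p1⊥) ⊗ (p1 ⅋ p1))
    [⊗]  ⊢ p1, p1, (p1⊥ ⊗ p1⊥)
      [Ax]  ⊢ p1, p1⊥
      [Ax]  ⊢ p1, p1⊥
    [⅋]  ⊢ (p1⊥ ⊗ p1⊥), (p1 ⅋ p1)
      [⊗]  ⊢ p1, p1, (p1⊥ ⊗ p1⊥)
        [Ax]  ⊢ p1, p1⊥
        [Ax]  ⊢ p1, p1⊥

Result: YES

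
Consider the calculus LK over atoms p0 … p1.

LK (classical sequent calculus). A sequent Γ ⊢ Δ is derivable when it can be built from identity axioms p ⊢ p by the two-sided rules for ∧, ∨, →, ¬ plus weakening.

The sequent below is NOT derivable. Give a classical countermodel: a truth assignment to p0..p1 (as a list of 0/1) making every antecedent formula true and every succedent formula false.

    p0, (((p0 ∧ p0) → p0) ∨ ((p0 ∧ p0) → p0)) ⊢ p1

Truth-table refutation:
  v=00: Γ:[p0=F, (((p0 ∧ p0) → p0) ∨ ((p0 ∧ p0) → p0))=T] Δ:[p1=F] refutes=False
  v=01: Γ:[p0=F, (((p0 ∧ p0) → p0) ∨ ((p0 ∧ p0) → p0))=T] Δ:[p1=T] refutes=False
  v=10: Γ:[p0=T, (((p0 ∧ p0) → p0) ∨ ((p0 ∧ p0) → p0))=T] Δ:[p1=F] refutes=True  ← countermodel

Result: [1, 0]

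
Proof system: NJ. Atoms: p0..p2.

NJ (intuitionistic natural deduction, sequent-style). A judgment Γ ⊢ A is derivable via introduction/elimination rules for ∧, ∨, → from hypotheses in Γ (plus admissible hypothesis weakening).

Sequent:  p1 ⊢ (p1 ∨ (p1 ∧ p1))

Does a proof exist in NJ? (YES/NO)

Derivation trace:
[∨I₂] p1 ⊢ (p1 ∨ (p1 ∧ p1))
  [∧I] p1 ⊢ (p1 ∧ p1)
    [Ax] p1 ⊢ p1
    [Ax] p1 ⊢ p1

Result: YES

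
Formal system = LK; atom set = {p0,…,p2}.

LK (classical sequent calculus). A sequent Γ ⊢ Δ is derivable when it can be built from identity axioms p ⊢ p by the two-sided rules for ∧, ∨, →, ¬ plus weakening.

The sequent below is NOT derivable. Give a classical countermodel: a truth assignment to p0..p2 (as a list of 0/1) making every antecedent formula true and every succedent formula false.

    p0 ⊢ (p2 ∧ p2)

Enumerate valuations to refute Γ ⊢ Δ:
  v=000: Γ:[p0=F] Δ:[(p2 ∧ p2)=F] refutes=False
  v=001: Γ:[p0=F] Δ:[(p2 ∧ p2)=T] refutes=False
  v=010: Γ:[p0=F] Δ:[(p2 ∧ p2)=F] refutes=False
  v=011: Γ:[p0=F] Δ:[(p2 ∧ p2)=T] refutes=False
  v=100: Γ:[p0=T] Δ:[(p2 ∧ p2)=F] refutes=True  ← countermodel

Result: [1, 0, 0]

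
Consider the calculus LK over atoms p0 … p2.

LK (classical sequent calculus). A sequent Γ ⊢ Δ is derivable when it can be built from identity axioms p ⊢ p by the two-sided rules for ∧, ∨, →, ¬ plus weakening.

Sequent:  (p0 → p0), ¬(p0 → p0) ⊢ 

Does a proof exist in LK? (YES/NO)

Derivation trace:
[¬L] (p0 → p0), ¬(p0 → p0) ⊢ 
  [→R] (p0 → p0) ⊢ (p0 → p0)
    [→L] p0, (p0 → p0) ⊢ p0
      [WL] p0, p0 ⊢ p0
        [Ax] p0 ⊢ p0
      [Ax] p0 ⊢ p0

Result: YES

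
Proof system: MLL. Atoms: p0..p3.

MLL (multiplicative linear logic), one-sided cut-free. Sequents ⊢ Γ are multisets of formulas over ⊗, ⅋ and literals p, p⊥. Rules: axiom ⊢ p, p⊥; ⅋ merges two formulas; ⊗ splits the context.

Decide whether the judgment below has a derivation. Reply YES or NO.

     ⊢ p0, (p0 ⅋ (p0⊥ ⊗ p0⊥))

Derivation trace:
[⅋]  ⊢ p0, (p0 ⅋ (p0⊥ ⊗ p0⊥))
  [⊗]  ⊢ p0, p0, (p0⊥ ⊗ p0⊥)
    [Ax]  ⊢ p0, p0⊥
    [Ax]  ⊢ p0, p0⊥

Result: YES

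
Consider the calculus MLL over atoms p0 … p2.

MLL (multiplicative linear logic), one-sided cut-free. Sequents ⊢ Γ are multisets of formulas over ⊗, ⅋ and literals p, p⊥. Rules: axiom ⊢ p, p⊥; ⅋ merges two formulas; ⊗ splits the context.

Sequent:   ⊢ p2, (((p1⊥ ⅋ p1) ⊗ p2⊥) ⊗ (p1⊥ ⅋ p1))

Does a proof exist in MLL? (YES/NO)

Derivation trace:
[⊗]  ⊢ p2, (((p1⊥ ⅋ p1) ⊗ p2⊥) ⊗ (p1⊥ ⅋ p1))
  [⊗]  ⊢ p2, ((p1⊥ ⅋ p1) ⊗ p2⊥)
    [⅋]  ⊢ (p1⊥ ⅋ p1)
      [Ax]  ⊢ p1, p1⊥
    [Ax]  ⊢ p2, p2⊥
  [⅋]  ⊢ (p1⊥ ⅋ p1)
    [Ax]  ⊢ p1, p1⊥

Result: YES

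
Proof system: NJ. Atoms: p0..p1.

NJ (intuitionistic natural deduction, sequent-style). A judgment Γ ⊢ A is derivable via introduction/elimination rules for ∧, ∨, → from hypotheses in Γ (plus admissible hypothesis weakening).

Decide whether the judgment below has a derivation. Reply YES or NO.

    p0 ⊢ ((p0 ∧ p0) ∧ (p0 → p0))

Derivation (root first):
[∧I] p0 ⊢ ((p0 ∧ p0) ∧ (p0 → p0))
  [∧I] p0 ⊢ (p0 ∧ p0)
    [Ax] p0 ⊢ p0
    [Ax] p0 ⊢ p0
  [→I]  ⊢ (p0 → p0)
    [Ax] p0 ⊢ p0

Result: YES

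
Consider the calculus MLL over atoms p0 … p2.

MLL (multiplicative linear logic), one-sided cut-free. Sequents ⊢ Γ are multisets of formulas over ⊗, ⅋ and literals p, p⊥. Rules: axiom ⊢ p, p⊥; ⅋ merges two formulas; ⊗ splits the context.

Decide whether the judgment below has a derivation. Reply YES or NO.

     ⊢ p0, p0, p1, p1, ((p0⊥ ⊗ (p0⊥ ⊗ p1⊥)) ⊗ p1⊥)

Proof tree:
[⊗]  ⊢ p0, p0, p1, p1, ((p0⊥ ⊗ (p0⊥ ⊗ p1⊥)) ⊗ p1⊥)
  [⊗]  ⊢ p0, p0, p1, (p0⊥ ⊗ (p0⊥ ⊗ p1⊥))
    [Ax]  ⊢ p0, p0⊥
    [⊗]  ⊢ p0, p1, (p0⊥ ⊗ p1⊥)
      [Ax]  ⊢ p0, p0⊥
      [Ax]  ⊢ p1, p1⊥
  [Ax]  ⊢ p1, p1⊥

Result: YES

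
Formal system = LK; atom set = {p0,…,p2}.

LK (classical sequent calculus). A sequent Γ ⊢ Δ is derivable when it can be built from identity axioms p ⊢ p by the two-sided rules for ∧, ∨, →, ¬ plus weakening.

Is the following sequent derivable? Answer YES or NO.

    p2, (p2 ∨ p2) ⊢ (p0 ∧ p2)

Enumerate valuations to refute Γ ⊢ Δ:
  v=000: Γ:[p2=F, (p2 ∨ p2)=F] Δ:[(p0 ∧ p2)=F] refutes=False
  v=001: Γ:[p2=T, (p2 ∨ p2)=T] Δ:[(p0 ∧ p2)=F] refutes=True  ← countermodel

Result: NO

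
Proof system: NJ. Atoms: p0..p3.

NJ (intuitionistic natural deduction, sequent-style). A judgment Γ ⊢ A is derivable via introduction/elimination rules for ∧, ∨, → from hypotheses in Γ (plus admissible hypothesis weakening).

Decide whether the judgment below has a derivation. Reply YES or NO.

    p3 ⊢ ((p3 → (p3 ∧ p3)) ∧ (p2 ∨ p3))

Derivation (root first):
[∧I] p3 ⊢ ((p3 → (p3 ∧ p3)) ∧ (p2 ∨ p3))
  [→I]  ⊢ (p3 → (p3 ∧ p3))
    [∧I] p3 ⊢ (p3 ∧ p3)
      [Ax] p3 ⊢ p3
      [Ax] p3 ⊢ p3
  [∨I₂] p3 ⊢ (p2 ∨ p3)
    [Ax] p3 ⊢ p3

Result: YES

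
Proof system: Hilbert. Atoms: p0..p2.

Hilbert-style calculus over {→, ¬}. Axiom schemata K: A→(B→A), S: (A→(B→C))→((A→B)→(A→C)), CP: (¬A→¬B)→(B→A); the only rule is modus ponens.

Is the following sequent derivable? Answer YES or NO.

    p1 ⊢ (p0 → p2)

Search for a countermodel by truth-table:
  v=000: Γ:[p1=F] Δ:[(p0 → p2)=T] refutes=False
  v=001: Γ:[p1=F] Δ:[(p0 → p2)=T] refutes=False
  v=010: Γ:[p1=T] Δ:[(p0 → p2)=T] refutes=False
  v=011: Γ:[p1=T] Δ:[(p0 → p2)=T] refutes=False
  v=100: Γ:[p1=F] Δ:[(p0 → p2)=F] refutes=False
  v=101: Γ:[p1=F] Δ:[(p0 → p2)=T] refutes=False
  v=110: Γ:[p1=T] Δ:[(p0 → p2)=F] refutes=True  ← countermodel

Result: NO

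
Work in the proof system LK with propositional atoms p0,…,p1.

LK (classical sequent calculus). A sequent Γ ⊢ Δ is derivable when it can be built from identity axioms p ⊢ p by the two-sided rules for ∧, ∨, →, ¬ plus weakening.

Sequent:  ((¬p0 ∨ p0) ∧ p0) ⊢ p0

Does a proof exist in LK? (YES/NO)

Derivation (root first):
[∧L] ((¬p0 ∨ p0) ∧ p0) ⊢ p0
  [∨L] p0, (¬p0 ∨ p0) ⊢ p0
    [¬L] p0, ¬p0 ⊢ 
      [Ax] p0 ⊢ p0
    [Ax] p0 ⊢ p0

Result: YES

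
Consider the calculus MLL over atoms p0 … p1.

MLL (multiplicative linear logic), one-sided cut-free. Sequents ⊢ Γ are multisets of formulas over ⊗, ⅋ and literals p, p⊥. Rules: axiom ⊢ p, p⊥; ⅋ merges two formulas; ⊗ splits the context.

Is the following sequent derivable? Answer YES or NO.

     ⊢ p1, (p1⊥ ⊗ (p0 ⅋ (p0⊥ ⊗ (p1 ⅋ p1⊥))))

Derivation (root first):
[⊗]  ⊢ p1, (p1⊥ ⊗ (p0 ⅋ (p0⊥ ⊗ (p1 ⅋ p1⊥))))
  [Ax]  ⊢ p1, p1⊥
  [⅋]  ⊢ (p0 ⅋ (p0⊥ ⊗ (p1 ⅋ p1⊥)))
    [⊗]  ⊢ p0, (p0⊥ ⊗ (p1 ⅋ p1⊥))
      [Ax]  ⊢ p0, p0⊥
      [⅋]  ⊢ (p1 ⅋ p1⊥)
        [Ax]  ⊢ p1, p1⊥

Result: YES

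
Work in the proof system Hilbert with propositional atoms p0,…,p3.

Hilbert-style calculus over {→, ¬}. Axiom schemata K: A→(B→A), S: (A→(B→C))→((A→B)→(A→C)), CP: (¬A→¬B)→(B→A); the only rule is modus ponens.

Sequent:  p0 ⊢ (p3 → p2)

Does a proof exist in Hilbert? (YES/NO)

Search for a countermodel by truth-table:
  v=0000: Γ:[p0=F] Δ:[(p3 → p2)=T] refutes=False
  v=0001: Γ:[p0=F] Δ:[(p3 → p2)=F] refutes=False
  v=0010: Γ:[p0=F] Δ:[(p3 → p2)=T] refutes=False
  v=0011: Γ:[p0=F] Δ:[(p3 → p2)=T] refutes=False
  v=0100: Γ:[p0=F] Δ:[(p3 → p2)=T] refutes=False
  v=0101: Γ:[p0=F] Δ:[(p3 → p2)=F] refutes=False
  v=0110: Γ:[p0=F] Δ:[(p3 → p2)=T] refutes=False
  v=0111: Γ:[p0=F] Δ:[(p3 → p2)=T] refutes=False
  v=1000: Γ:[p0=T] Δ:[(p3 → p2)=T] refutes=False
  v=1001: Γ:[p0=T] Δ:[(p3 → p2)=F] refutes=True  ← countermodel

Result: NO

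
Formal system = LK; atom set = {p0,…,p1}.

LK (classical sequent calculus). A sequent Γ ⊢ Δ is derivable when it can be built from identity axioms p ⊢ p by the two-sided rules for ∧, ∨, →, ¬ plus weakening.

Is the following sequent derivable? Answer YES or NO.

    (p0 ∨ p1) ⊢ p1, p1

Truth-table refutation:
  v=00: Γ:[(p0 ∨ p1)=F] Δ:[p1=F, p1=F] refutes=False
  v=01: Γ:[(p0 ∨ p1)=T] Δ:[p1=T, p1=T] refutes=False
  v=10: Γ:[(p0 ∨ p1)=T] Δ:[p1=F, p1=F] refutes=True  ← countermodel

Result: NO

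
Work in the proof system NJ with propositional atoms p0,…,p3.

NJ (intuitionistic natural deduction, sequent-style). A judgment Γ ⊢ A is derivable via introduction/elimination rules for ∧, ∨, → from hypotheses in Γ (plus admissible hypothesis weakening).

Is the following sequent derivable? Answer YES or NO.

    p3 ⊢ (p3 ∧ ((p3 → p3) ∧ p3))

Proof tree:
[∧I] p3 ⊢ (p3 ∧ ((p3 → p3) ∧ p3))
  [Ax] p3 ⊢ p3
  [∧I] p3 ⊢ ((p3 → p3) ∧ p3)
    [→I]  ⊢ (p3 → p3)
      [Ax] p3 ⊢ p3
    [Ax] p3 ⊢ p3

Result: YES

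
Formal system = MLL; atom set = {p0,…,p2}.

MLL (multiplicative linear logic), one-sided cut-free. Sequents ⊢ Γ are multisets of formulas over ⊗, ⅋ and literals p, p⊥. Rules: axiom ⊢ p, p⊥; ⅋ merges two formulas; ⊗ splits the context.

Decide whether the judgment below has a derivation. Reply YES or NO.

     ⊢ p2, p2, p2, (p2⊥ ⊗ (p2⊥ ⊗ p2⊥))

Derivation trace:
[⊗]  ⊢ p2, p2, p2, (p2⊥ ⊗ (p2⊥ ⊗ p2⊥))
  [Ax]  ⊢ p2, p2⊥
  [⊗]  ⊢ p2, p2, (p2⊥ ⊗ p2⊥)
    [Ax]  ⊢ p2, p2⊥
    [Ax]  ⊢ p2, p2⊥

Result: YES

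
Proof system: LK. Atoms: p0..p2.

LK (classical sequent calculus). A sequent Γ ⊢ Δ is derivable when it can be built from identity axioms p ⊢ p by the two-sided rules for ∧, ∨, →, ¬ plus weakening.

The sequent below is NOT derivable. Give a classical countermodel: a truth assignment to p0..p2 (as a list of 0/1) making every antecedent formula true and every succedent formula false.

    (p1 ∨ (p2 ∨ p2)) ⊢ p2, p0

Truth-table refutation:
  v=000: Γ:[(p1 ∨ (p2 ∨ p2))=F] Δ:[p2=F, p0=F] refutes=False
  v=001: Γ:[(p1 ∨ (p2 ∨ p2))=T] Δ:[p2=T, p0=F] refutes=False
  v=010: Γ:[(p1 ∨ (p2 ∨ p2))=T] Δ:[p2=F, p0=F] refutes=True  ← countermodel

Result: [0, 1, 0]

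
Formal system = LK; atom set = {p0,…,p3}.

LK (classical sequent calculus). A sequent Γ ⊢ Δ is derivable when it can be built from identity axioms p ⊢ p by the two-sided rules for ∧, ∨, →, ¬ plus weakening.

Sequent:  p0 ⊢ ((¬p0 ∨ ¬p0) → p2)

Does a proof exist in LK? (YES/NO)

Derivation trace:
[→R] p0 ⊢ ((¬p0 ∨ ¬p0) → p2)
  [WR] p0, (¬p0 ∨ ¬p0) ⊢ p2
    [∨L] p0, (¬p0 ∨ ¬p0) ⊢ 
      [¬L] p0, ¬p0 ⊢ 
        [Ax] p0 ⊢ p0
      [¬L] p0, ¬p0 ⊢ 
        [Ax] p0 ⊢ p0

Result: YES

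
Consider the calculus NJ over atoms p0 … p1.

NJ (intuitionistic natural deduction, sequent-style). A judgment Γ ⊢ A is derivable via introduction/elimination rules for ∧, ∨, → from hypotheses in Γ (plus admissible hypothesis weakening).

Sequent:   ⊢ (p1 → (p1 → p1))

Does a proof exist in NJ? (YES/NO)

Proof tree:
[→I]  ⊢ (p1 → (p1 → p1))
  [Wk] p1 ⊢ (p1 → p1)
    [→I]  ⊢ (p1 → p1)
      [Ax] p1 ⊢ p1

Result: YES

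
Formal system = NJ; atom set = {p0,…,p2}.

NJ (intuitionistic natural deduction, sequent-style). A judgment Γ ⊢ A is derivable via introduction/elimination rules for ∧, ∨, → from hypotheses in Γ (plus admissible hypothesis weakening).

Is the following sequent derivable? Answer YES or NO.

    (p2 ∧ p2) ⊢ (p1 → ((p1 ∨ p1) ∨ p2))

Proof tree:
[→I] (p2 ∧ p2) ⊢ (p1 → ((p1 ∨ p1) ∨ p2))
  [Wk] p1, (p2 ∧ p2) ⊢ ((p1 ∨ p1) ∨ p2)
    [∨I₁] p1 ⊢ ((p1 ∨ p1) ∨ p2)
      [∨I₁] p1 ⊢ (p1 ∨ p1)
        [Ax] p1 ⊢ p1

Result: YES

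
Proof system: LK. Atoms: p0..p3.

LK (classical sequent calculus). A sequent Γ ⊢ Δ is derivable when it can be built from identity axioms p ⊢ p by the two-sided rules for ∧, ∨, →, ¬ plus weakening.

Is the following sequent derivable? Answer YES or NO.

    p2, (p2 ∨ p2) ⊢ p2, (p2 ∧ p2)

Derivation (root first):
[∨L] p2, (p2 ∨ p2) ⊢ p2, (p2 ∧ p2)
  [WR] p2 ⊢ (p2 ∧ p2), p2
    [∧R] p2 ⊢ (p2 ∧ p2)
      [Ax] p2 ⊢ p2
      [WL] p2, p2 ⊢ p2
        [Ax] p2 ⊢ p2
  [WL] p2, p2 ⊢ p2
    [Ax] p2 ⊢ p2

Result: YES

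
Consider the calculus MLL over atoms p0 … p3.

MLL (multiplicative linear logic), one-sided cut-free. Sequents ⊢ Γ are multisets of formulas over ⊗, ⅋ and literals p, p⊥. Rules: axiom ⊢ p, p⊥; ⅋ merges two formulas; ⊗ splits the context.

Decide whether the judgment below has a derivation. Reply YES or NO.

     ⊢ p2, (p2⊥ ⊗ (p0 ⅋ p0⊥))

Proof tree:
[⊗]  ⊢ p2, (p2⊥ ⊗ (p0 ⅋ p0⊥))
  [Ax]  ⊢ p2, p2⊥
  [⅋]  ⊢ (p0 ⅋ p0⊥)
    [Ax]  ⊢ p0, p0⊥

Result: YES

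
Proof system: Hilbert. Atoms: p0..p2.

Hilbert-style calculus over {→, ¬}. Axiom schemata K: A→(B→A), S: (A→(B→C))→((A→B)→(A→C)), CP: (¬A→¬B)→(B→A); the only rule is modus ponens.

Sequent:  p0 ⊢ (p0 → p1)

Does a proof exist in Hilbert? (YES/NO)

Search for a countermodel by truth-table:
  v=000: Γ:[p0=F] Δ:[(p0 → p1)=T] refutes=False
  v=001: Γ:[p0=F] Δ:[(p0 → p1)=T] refutes=False
  v=010: Γ:[p0=F] Δ:[(p0 → p1)=T] refutes=False
  v=011: Γ:[p0=F] Δ:[(p0 → p1)=T] refutes=False
  v=100: Γ:[p0=T] Δ:[(p0 → p1)=F] refutes=True  ← countermodel

Result: NO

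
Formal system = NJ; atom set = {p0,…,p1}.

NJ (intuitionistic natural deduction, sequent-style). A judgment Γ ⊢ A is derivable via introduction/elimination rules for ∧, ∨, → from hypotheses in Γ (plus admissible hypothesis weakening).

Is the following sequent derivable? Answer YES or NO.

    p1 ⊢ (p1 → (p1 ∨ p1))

Derivation trace:
[→I] p1 ⊢ (p1 → (p1 ∨ p1))
  [∨I₂] p1, p1 ⊢ (p1 ∨ p1)
    [Wk] p1, p1 ⊢ p1
      [Ax] p1 ⊢ p1

Result: YES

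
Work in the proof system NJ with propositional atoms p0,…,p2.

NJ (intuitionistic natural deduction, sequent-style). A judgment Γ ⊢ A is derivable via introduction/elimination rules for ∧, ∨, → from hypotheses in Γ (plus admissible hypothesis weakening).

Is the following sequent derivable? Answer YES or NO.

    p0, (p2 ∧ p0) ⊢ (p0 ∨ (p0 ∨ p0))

Derivation trace:
[Wk] p0, (p2 ∧ p0) ⊢ (p0 ∨ (p0 ∨ p0))
  [∨I₂] p0 ⊢ (p0 ∨ (p0 ∨ p0))
    [∨I₁] p0 ⊢ (p0 ∨ p0)
      [Ax] p0 ⊢ p0

Result: YES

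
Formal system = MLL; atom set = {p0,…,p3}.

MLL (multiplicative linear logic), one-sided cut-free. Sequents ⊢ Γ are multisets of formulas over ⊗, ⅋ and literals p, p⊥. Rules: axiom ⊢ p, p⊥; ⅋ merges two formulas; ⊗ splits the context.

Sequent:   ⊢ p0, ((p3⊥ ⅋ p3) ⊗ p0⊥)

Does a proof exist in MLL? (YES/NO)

Derivation trace:
[⊗]  ⊢ p0, ((p3⊥ ⅋ p3) ⊗ p0⊥)
  [⅋]  ⊢ (p3⊥ ⅋ p3)
    [Ax]  ⊢ p3, p3⊥
  [Ax]  ⊢ p0, p0⊥

Result: YES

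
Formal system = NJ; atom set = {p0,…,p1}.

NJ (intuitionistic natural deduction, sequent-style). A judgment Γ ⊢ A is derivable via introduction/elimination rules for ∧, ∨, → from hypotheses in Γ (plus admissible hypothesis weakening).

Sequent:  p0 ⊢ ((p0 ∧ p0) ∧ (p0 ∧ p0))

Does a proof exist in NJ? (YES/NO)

Derivation (root first):
[∧I] p0 ⊢ ((p0 ∧ p0) ∧ (p0 ∧ p0))
  [∧I] p0 ⊢ (p0 ∧ p0)
    [Ax] p0 ⊢ p0
    [Ax] p0 ⊢ p0
  [∧I] p0 ⊢ (p0 ∧ p0)
    [Ax] p0 ⊢ p0
    [Ax] p0 ⊢ p0

Result: YES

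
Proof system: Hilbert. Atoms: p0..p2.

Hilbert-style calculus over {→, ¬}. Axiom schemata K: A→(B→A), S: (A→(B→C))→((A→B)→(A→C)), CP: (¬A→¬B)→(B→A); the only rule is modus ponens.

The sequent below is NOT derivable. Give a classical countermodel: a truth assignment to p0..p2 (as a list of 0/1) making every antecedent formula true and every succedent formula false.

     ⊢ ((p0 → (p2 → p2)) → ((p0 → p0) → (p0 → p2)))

Enumerate valuations to refute Γ ⊢ Δ:
  v=000: Γ:[] Δ:[((p0 → (p2 → p2)) → ((p0 → p0) → (p0 → p2)))=T] refutes=False
  v=001: Γ:[] Δ:[((p0 → (p2 → p2)) → ((p0 → p0) → (p0 → p2)))=T] refutes=False
  v=010: Γ:[] Δ:[((p0 → (p2 → p2)) → ((p0 → p0) → (p0 → p2)))=T] refutes=False
  v=011: Γ:[] Δ:[((p0 → (p2 → p2)) → ((p0 → p0) → (p0 → p2)))=T] refutes=False
  v=100: Γ:[] Δ:[((p0 → (p2 → p2)) → ((p0 → p0) → (p0 → p2)))=F] refutes=True  ← countermodel

Result: [1, 0, 0]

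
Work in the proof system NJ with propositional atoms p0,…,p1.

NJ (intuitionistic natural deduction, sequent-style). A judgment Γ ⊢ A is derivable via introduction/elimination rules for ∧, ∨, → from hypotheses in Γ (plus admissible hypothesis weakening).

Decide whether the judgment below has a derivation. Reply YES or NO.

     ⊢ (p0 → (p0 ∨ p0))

Proof tree:
[→I]  ⊢ (p0 → (p0 ∨ p0))
  [∨I₁] p0 ⊢ (p0 ∨ p0)
    [Ax] p0 ⊢ p0

Result: YES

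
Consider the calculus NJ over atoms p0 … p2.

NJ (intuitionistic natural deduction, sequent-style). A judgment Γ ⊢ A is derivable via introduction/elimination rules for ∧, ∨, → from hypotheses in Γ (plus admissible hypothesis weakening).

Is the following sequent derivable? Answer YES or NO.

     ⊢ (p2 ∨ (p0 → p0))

Derivation (root first):
[∨I₂]  ⊢ (p2 ∨ (p0 → p0))
  [→I]  ⊢ (p0 → p0)
    [Ax] p0 ⊢ p0

Result: YES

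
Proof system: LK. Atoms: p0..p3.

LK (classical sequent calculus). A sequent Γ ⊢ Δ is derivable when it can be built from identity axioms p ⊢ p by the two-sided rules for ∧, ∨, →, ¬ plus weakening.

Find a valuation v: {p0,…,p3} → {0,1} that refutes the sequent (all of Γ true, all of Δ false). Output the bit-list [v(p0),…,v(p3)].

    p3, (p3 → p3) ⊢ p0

Truth-table refutation:
  v=0000: Γ:[p3=F, (p3 → p3)=T] Δ:[p0=F] refutes=False
  v=0001: Γ:[p3=T, (p3 → p3)=T] Δ:[p0=F] refutes=True  ← countermodel

Result: [0, 0, 0, 1]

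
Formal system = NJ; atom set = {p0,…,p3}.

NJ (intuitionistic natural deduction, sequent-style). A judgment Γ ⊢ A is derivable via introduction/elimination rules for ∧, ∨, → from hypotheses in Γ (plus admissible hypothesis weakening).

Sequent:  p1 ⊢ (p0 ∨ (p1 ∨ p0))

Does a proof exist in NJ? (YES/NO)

Derivation trace:
[∨I₂] p1 ⊢ (p0 ∨ (p1 ∨ p0))
  [∨I₁] p1 ⊢ (p1 ∨ p0)
    [Ax] p1 ⊢ p1

Result: YES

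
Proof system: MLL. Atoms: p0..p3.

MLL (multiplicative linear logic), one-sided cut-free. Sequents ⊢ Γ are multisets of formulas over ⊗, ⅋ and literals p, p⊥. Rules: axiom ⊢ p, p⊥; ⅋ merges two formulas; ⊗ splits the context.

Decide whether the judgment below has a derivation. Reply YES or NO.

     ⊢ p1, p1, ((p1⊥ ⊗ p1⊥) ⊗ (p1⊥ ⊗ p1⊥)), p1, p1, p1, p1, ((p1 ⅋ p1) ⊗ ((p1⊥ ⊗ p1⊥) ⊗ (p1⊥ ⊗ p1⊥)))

Derivation trace:
[⊗]  ⊢ p1, p1, ((p1⊥ ⊗ p1⊥) ⊗ (p1⊥ ⊗ p1⊥)), p1, p1, p1, p1, ((p1 ⅋ p1) ⊗ ((p1⊥ ⊗ p1⊥) ⊗ (p1⊥ ⊗ p1⊥)))
  [⅋]  ⊢ p1, p1, ((p1⊥ ⊗ p1⊥) ⊗ (p1⊥ ⊗ p1⊥)), (p1 ⅋ p1)
    [⊗]  ⊢ p1, p1, p1, p1, ((p1⊥ ⊗ p1⊥) ⊗ (p1⊥ ⊗ p1⊥))
      [⊗]  ⊢ p1, p1, (p1⊥ ⊗ p1⊥)
        [Ax]  ⊢ p1, p1⊥
        [Ax]  ⊢ p1, p1⊥
      [⊗]  ⊢ p1, p1, (p1⊥ ⊗ p1⊥)
        [Ax]  ⊢ p1, p1⊥
        [Ax]  ⊢ p1, p1⊥
  [⊗]  ⊢ p1, p1, p1, p1, ((p1⊥ ⊗ p1⊥) ⊗ (p1⊥ ⊗ p1⊥))
    [⊗]  ⊢ p1, p1, (p1⊥ ⊗ p1⊥)
      [Ax]  ⊢ p1, p1⊥
      [Ax]  ⊢ p1, p1⊥
    [⊗]  ⊢ p1, p1, (p1⊥ ⊗ p1⊥)
      [Ax]  ⊢ p1, p1⊥
      [Ax]  ⊢ p1, p1⊥

Result: YES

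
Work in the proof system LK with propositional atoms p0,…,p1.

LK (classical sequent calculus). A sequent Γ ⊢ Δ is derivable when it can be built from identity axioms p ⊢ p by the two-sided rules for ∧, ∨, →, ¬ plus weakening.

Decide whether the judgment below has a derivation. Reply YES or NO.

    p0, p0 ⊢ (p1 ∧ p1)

Truth-table refutation:
  v=00: Γ:[p0=F, p0=F] Δ:[(p1 ∧ p1)=F] refutes=False
  v=01: Γ:[p0=F, p0=F] Δ:[(p1 ∧ p1)=T] refutes=False
  v=10: Γ:[p0=T, p0=T] Δ:[(p1 ∧ p1)=F] refutes=True  ← countermodel

Result: NO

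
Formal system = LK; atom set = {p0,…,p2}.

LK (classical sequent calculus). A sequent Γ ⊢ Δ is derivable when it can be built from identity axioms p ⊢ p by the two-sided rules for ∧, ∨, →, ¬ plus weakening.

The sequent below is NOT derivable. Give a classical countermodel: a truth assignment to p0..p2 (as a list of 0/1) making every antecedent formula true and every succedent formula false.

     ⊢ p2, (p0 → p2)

Search for a countermodel by truth-table:
  v=000: Γ:[] Δ:[p2=F, (p0 → p2)=T] refutes=False
  v=001: Γ:[] Δ:[p2=T, (p0 → p2)=T] refutes=False
  v=010: Γ:[] Δ:[p2=F, (p0 → p2)=T] refutes=False
  v=011: Γ:[] Δ:[p2=T, (p0 → p2)=T] refutes=False
  v=100: Γ:[] Δ:[p2=F, (p0 → p2)=F] refutes=True  ← countermodel

Result: [1, 0, 0]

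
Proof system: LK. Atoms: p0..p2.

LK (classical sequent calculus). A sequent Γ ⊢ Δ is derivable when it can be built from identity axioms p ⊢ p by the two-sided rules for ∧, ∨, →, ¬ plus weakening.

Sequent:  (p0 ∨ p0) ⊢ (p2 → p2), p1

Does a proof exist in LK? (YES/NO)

Proof tree:
[WR] (p0 ∨ p0) ⊢ (p2 → p2), p1
  [∨L] (p0 ∨ p0) ⊢ (p2 → p2)
    [→R] p0 ⊢ (p2 → p2)
      [WL] p2, p0 ⊢ p2
        [Ax] p2 ⊢ p2
    [→R] p0 ⊢ (p2 → p2)
      [WL] p2, p0 ⊢ p2
        [Ax] p2 ⊢ p2

Result: YES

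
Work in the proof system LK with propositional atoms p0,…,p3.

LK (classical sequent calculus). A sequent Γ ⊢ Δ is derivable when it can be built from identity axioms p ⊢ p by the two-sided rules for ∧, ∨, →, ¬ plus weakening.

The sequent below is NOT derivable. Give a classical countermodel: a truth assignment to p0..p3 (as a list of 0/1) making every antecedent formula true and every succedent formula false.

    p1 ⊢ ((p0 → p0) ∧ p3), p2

Search for a countermodel by truth-table:
  v=0000: Γ:[p1=F] Δ:[((p0 → p0) ∧ p3)=F, p2=F] refutes=False
  v=0001: Γ:[p1=F] Δ:[((p0 → p0) ∧ p3)=T, p2=F] refutes=False
  v=0010: Γ:[p1=F] Δ:[((p0 → p0) ∧ p3)=F, p2=T] refutes=False
  v=0011: Γ:[p1=F] Δ:[((p0 → p0) ∧ p3)=T, p2=T] refutes=False
  v=0100: Γ:[p1=T] Δ:[((p0 → p0) ∧ p3)=F, p2=F] refutes=True  ← countermodel

Result: [0, 1, 0, 0]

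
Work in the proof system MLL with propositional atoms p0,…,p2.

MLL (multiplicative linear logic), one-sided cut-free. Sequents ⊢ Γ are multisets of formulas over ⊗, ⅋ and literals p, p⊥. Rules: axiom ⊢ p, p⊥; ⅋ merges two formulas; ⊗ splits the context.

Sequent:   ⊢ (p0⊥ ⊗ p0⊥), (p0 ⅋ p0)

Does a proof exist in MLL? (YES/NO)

Proof tree:
[⅋]  ⊢ (p0⊥ ⊗ p0⊥), (p0 ⅋ p0)
  [⊗]  ⊢ p0, p0, (p0⊥ ⊗ p0⊥)
    [Ax]  ⊢ p0, p0⊥
    [Ax]  ⊢ p0, p0⊥

Result: YES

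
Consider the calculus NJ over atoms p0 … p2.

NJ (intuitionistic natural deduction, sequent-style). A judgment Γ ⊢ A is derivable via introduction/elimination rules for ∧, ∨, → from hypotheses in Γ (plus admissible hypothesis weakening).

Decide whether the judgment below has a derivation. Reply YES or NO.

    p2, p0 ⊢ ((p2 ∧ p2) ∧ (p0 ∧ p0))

Proof tree:
[∧I] p2, p0 ⊢ ((p2 ∧ p2) ∧ (p0 ∧ p0))
  [Wk] p2, p0 ⊢ (p2 ∧ p2)
    [∧I] p2 ⊢ (p2 ∧ p2)
      [Ax] p2 ⊢ p2
      [Ax] p2 ⊢ p2
  [∧I] p0 ⊢ (p0 ∧ p0)
    [Ax] p0 ⊢ p0
    [Ax] p0 ⊢ p0

Result: YES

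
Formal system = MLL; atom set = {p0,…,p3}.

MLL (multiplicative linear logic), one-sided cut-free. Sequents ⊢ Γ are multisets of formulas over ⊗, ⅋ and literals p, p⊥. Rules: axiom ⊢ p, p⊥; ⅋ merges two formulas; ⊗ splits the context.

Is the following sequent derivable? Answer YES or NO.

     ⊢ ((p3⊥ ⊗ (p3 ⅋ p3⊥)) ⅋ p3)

Proof tree:
[⅋]  ⊢ ((p3⊥ ⊗ (p3 ⅋ p3⊥)) ⅋ p3)
  [⊗]  ⊢ p3, (p3⊥ ⊗ (p3 ⅋ p3⊥))
    [Ax]  ⊢ p3, p3⊥
    [⅋]  ⊢ (p3 ⅋ p3⊥)
      [Ax]  ⊢ p3, p3⊥

Result: YES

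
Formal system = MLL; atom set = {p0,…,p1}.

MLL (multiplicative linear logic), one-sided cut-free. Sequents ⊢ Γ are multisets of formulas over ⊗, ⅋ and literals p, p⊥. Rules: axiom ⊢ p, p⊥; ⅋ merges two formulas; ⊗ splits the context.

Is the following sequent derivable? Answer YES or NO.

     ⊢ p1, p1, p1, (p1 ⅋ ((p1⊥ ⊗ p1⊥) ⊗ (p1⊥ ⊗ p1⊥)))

Derivation (root first):
[⅋]  ⊢ p1, p1, p1, (p1 ⅋ ((p1⊥ ⊗ p1⊥) ⊗ (p1⊥ ⊗ p1⊥)))
  [⊗]  ⊢ p1, p1, p1, p1, ((p1⊥ ⊗ p1⊥) ⊗ (p1⊥ ⊗ p1⊥))
    [⊗]  ⊢ p1, p1, (p1⊥ ⊗ p1⊥)
      [Ax]  ⊢ p1, p1⊥
      [Ax]  ⊢ p1, p1⊥
    [⊗]  ⊢ p1, p1, (p1⊥ ⊗ p1⊥)
      [Ax]  ⊢ p1, p1⊥
      [Ax]  ⊢ p1, p1⊥

Result: YES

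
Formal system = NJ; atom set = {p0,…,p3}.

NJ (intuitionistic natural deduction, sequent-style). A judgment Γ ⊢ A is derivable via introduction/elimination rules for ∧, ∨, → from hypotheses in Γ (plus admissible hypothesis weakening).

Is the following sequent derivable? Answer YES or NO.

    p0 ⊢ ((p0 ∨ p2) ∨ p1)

Proof tree:
[∨I₁] p0 ⊢ ((p0 ∨ p2) ∨ p1)
  [∨I₁] p0 ⊢ (p0 ∨ p2)
    [Ax] p0 ⊢ p0

Result: YES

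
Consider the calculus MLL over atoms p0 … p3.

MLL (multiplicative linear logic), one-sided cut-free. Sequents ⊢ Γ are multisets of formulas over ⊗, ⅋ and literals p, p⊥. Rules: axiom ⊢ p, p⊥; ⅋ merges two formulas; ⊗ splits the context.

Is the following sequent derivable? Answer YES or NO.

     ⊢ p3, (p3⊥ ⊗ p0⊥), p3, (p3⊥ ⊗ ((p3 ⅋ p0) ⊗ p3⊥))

Derivation trace:
[⊗]  ⊢ p3, (p3⊥ ⊗ p0⊥), p3, (p3⊥ ⊗ ((p3 ⅋ p0) ⊗ p3⊥))
  [Ax]  ⊢ p3, p3⊥
  [⊗]  ⊢ (p3⊥ ⊗ p0⊥), p3, ((p3 ⅋ p0) ⊗ p3⊥)
    [⅋]  ⊢ (p3⊥ ⊗ p0⊥), (p3 ⅋ p0)
      [⊗]  ⊢ p3, p0, (p3⊥ ⊗ p0⊥)
        [Ax]  ⊢ p3, p3⊥
        [Ax]  ⊢ p0, p0⊥
    [Ax]  ⊢ p3, p3⊥

Result: YES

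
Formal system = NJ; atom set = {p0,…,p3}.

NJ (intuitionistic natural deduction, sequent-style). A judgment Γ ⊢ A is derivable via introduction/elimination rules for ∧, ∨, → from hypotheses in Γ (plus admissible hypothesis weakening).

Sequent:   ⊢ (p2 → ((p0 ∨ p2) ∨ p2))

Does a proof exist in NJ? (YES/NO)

Derivation (root first):
[→I]  ⊢ (p2 → ((p0 ∨ p2) ∨ p2))
  [∨I₁] p2 ⊢ ((p0 ∨ p2) ∨ p2)
    [∨I₂] p2 ⊢ (p0 ∨ p2)
      [Ax] p2 ⊢ p2

Result: YES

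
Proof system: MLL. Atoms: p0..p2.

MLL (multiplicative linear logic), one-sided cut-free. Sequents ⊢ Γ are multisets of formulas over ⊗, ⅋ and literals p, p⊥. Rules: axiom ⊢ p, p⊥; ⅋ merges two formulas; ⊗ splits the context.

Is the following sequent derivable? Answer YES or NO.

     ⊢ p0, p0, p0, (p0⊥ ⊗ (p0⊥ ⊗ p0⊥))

Derivation (root first):
[⊗]  ⊢ p0, p0, p0, (p0⊥ ⊗ (p0⊥ ⊗ p0⊥))
  [Ax]  ⊢ p0, p0⊥
  [⊗]  ⊢ p0, p0, (p0⊥ ⊗ p0⊥)
    [Ax]  ⊢ p0, p0⊥
    [Ax]  ⊢ p0, p0⊥

Result: YES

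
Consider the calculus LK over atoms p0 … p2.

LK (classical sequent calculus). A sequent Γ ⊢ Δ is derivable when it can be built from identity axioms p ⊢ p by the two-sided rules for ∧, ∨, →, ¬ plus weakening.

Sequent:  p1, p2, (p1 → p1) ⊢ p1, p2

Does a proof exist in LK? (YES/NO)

Proof tree:
[→L] p1, p2, (p1 → p1) ⊢ p1, p2
  [WL] p1, p2 ⊢ p1
    [Ax] p1 ⊢ p1
  [WR] p1 ⊢ p1, p2
    [Ax] p1 ⊢ p1

Result: YES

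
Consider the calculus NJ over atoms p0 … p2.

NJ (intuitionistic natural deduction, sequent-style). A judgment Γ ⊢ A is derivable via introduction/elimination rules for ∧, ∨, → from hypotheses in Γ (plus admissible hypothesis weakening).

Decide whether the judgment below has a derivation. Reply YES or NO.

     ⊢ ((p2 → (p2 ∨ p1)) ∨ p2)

Derivation (root first):
[∨I₁]  ⊢ ((p2 → (p2 ∨ p1)) ∨ p2)
  [→I]  ⊢ (p2 → (p2 ∨ p1))
    [∨I₁] p2 ⊢ (p2 ∨ p1)
      [Ax] p2 ⊢ p2

Result: YES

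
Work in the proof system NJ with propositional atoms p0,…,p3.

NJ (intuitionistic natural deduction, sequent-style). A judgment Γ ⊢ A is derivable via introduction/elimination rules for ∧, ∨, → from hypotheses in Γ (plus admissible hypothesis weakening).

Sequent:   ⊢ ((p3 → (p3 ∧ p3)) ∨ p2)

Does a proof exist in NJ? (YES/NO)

Proof tree:
[∨I₁]  ⊢ ((p3 → (p3 ∧ p3)) ∨ p2)
  [→I]  ⊢ (p3 → (p3 ∧ p3))
    [∧I] p3 ⊢ (p3 ∧ p3)
      [Ax] p3 ⊢ p3
      [Ax] p3 ⊢ p3

Result: YES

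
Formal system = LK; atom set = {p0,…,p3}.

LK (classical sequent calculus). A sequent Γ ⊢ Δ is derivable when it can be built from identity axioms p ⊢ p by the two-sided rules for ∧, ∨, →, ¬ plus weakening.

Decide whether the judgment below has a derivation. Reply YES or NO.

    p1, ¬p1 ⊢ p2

Derivation (root first):
[WR] p1, ¬p1 ⊢ p2
  [¬L] p1, ¬p1 ⊢ 
    [Ax] p1 ⊢ p1

Result: YES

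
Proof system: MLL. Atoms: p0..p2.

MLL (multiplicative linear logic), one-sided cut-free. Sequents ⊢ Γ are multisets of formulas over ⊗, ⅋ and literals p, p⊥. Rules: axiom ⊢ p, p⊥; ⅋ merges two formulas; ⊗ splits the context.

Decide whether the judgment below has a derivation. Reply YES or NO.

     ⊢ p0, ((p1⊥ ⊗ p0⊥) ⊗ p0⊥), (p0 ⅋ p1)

Derivation (root first):
[⅋]  ⊢ p0, ((p1⊥ ⊗ p0⊥) ⊗ p0⊥), (p0 ⅋ p1)
  [⊗]  ⊢ p1, p0, p0, ((p1⊥ ⊗ p0⊥) ⊗ p0⊥)
    [⊗]  ⊢ p1, p0, (p1⊥ ⊗ p0⊥)
      [Ax]  ⊢ p1, p1⊥
      [Ax]  ⊢ p0, p0⊥
    [Ax]  ⊢ p0, p0⊥

Result: YES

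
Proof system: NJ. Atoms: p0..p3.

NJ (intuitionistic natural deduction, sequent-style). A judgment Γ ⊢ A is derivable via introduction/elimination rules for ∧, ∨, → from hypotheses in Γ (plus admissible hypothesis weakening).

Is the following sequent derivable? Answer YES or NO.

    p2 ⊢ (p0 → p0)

Proof tree:
[→I] p2 ⊢ (p0 → p0)
  [Wk] p0, p2 ⊢ p0
    [Ax] p0 ⊢ p0

Result: YES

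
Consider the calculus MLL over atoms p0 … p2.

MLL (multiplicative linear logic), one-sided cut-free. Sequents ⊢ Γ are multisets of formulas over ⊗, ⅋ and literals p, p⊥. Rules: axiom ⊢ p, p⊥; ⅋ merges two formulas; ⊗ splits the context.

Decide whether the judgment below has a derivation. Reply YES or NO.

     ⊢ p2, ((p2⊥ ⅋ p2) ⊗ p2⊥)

Derivation (root first):
[⊗]  ⊢ p2, ((p2⊥ ⅋ p2) ⊗ p2⊥)
  [⅋]  ⊢ (p2⊥ ⅋ p2)
    [Ax]  ⊢ p2, p2⊥
  [Ax]  ⊢ p2, p2⊥

Result: YES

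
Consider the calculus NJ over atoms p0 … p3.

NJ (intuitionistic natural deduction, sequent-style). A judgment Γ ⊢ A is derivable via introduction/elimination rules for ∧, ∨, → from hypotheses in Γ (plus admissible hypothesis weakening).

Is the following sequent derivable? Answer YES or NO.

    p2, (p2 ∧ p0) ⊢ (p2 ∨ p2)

Derivation trace:
[∨I₁] p2, (p2 ∧ p0) ⊢ (p2 ∨ p2)
  [Wk] p2, (p2 ∧ p0) ⊢ p2
    [Ax] p2 ⊢ p2

Result: YES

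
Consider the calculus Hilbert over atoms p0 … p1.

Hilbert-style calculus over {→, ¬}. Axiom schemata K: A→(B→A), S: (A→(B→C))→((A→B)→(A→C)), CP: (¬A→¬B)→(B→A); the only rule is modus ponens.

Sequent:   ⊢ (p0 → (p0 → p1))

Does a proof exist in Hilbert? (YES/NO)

Enumerate valuations to refute Γ ⊢ Δ:
  v=00: Γ:[] Δ:[(p0 → (p0 → p1))=T] refutes=False
  v=01: Γ:[] Δ:[(p0 → (p0 → p1))=T] refutes=False
  v=10: Γ:[] Δ:[(p0 → (p0 → p1))=F] refutes=True  ← countermodel

Result: NO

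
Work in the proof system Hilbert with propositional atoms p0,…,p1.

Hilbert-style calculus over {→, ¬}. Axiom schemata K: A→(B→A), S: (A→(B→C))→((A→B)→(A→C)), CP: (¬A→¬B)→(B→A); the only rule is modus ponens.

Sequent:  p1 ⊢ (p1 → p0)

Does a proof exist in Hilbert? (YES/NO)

Enumerate valuations to refute Γ ⊢ Δ:
  v=00: Γ:[p1=F] Δ:[(p1 → p0)=T] refutes=False
  v=01: Γ:[p1=T] Δ:[(p1 → p0)=F] refutes=True  ← countermodel

Result: NO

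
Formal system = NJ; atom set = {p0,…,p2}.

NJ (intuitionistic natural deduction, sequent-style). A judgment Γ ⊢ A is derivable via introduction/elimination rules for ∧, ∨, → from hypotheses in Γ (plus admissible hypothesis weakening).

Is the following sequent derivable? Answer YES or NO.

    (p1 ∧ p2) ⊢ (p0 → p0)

Derivation trace:
[→I] (p1 ∧ p2) ⊢ (p0 → p0)
  [Wk] p0, (p1 ∧ p2) ⊢ p0
    [Ax] p0 ⊢ p0

Result: YES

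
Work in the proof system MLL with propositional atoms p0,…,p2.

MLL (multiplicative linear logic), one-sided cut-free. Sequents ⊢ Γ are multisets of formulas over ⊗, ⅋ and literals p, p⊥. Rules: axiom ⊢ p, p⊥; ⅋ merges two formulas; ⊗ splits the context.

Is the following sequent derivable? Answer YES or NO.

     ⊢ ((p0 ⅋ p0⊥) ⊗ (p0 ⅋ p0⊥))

Proof tree:
[⊗]  ⊢ ((p0 ⅋ p0⊥) ⊗ (p0 ⅋ p0⊥))
  [⅋]  ⊢ (p0 ⅋ p0⊥)
    [Ax]  ⊢ p0, p0⊥
  [⅋]  ⊢ (p0 ⅋ p0⊥)
    [Ax]  ⊢ p0, p0⊥

Result: YES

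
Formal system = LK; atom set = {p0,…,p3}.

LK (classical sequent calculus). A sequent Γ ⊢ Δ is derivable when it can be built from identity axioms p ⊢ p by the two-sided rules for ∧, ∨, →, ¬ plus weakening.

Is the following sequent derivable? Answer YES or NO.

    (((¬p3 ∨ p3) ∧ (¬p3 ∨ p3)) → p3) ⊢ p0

Truth-table refutation:
  v=0000: Γ:[(((¬p3 ∨ p3) ∧ (¬p3 ∨ p3)) → p3)=F] Δ:[p0=F] refutes=False
  v=0001: Γ:[(((¬p3 ∨ p3) ∧ (¬p3 ∨ p3)) → p3)=T] Δ:[p0=F] refutes=True  ← countermodel

Result: NO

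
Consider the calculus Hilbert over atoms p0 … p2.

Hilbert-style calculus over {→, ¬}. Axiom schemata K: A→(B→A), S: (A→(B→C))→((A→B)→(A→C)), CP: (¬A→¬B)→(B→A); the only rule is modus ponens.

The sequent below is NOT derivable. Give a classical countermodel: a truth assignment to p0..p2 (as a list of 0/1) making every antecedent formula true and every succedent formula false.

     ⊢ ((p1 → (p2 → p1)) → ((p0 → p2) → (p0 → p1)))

Search for a countermodel by truth-table:
  v=000: Γ:[] Δ:[((p1 → (p2 → p1)) → ((p0 → p2) → (p0 → p1)))=T] refutes=False
  v=001: Γ:[] Δ:[((p1 → (p2 → p1)) → ((p0 → p2) → (p0 → p1)))=T] refutes=False
  v=010: Γ:[] Δ:[((p1 → (p2 → p1)) → ((p0 → p2) → (p0 → p1)))=T] refutes=False
  v=011: Γ:[] Δ:[((p1 → (p2 → p1)) → ((p0 → p2) → (p0 → p1)))=T] refutes=False
  v=100: Γ:[] Δ:[((p1 → (p2 → p1)) → ((p0 → p2) → (p0 → p1)))=T] refutes=False
  v=101: Γ:[] Δ:[((p1 → (p2 → p1)) → ((p0 → p2) → (p0 → p1)))=F] refutes=True  ← countermodel

Result: [1, 0, 1]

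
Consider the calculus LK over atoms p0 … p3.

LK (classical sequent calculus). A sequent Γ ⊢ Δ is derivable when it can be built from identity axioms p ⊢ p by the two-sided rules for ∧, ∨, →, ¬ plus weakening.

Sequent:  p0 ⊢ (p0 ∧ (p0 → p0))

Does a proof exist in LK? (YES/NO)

Proof tree:
[∧R] p0 ⊢ (p0 ∧ (p0 → p0))
  [Ax] p0 ⊢ p0
  [→R]  ⊢ (p0 → p0)
    [Ax] p0 ⊢ p0

Result: YES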